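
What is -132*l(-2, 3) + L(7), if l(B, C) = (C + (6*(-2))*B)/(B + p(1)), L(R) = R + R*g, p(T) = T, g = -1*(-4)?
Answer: 3599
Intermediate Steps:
g = 4
L(R) = 5*R (L(R) = R + R*4 = R + 4*R = 5*R)
l(B, C) = (C - 12*B)/(1 + B) (l(B, C) = (C + (6*(-2))*B)/(B + 1) = (C - 12*B)/(1 + B))
-132*l(-2, 3) + L(7) = -132*(3 - 12*(-2))/(1 - 2) + 5*7 = -132*(3 + 24)/(-1) + 35 = -(-132)*27 + 35 = -132*(-27) + 35 = 3564 + 35 = 3599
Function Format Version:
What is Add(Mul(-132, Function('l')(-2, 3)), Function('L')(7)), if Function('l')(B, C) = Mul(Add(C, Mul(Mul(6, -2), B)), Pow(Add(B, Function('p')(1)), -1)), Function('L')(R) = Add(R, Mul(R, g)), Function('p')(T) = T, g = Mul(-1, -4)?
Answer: 3599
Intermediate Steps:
g = 4
Function('L')(R) = Mul(5, R) (Function('L')(R) = Add(R, Mul(R, 4)) = Add(R, Mul(4, R)) = Mul(5, R))
Function('l')(B, C) = Mul(Pow(Add(1, B), -1), Add(C, Mul(-12, B))) (Function('l')(B, C) = Mul(Add(C, Mul(Mul(6, -2), B)), Pow(Add(B, 1), -1)) = Mul(Add(C, Mul(-12, B)), Pow(Add(1, B), -1)) = Mul(Pow(Add(1, B), -1), Add(C, Mul(-12, B))))
Add(Mul(-132, Function('l')(-2, 3)), Function('L')(7)) = Add(Mul(-132, Mul(Pow(Add(1, -2), -1), Add(3, Mul(-12, -2)))), Mul(5, 7)) = Add(Mul(-132, Mul(Pow(-1, -1), Add(3, 24))), 35) = Add(Mul(-132, Mul(-1, 27)), 35) = Add(Mul(-132, -27), 35) = Add(3564, 35) = 3599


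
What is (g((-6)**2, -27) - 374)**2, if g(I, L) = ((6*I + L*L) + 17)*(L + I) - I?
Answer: 68029504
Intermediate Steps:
g(I, L) = -I + (I + L)*(17 + L**2 + 6*I) (g(I, L) = ((6*I + L**2) + 17)*(I + L) - I = ((L**2 + 6*I) + 17)*(I + L) - I = (17 + L**2 + 6*I)*(I + L) - I = (I + L)*(17 + L**2 + 6*I) - I = -I + (I + L)*(17 + L**2 + 6*I))
(g((-6)**2, -27) - 374)**2 = (((-27)**3 + 6*((-6)**2)**2 + 16*(-6)**2 + 17*(-27) + (-6)**2*(-27)**2 + 6*(-6)**2*(-27)) - 374)**2 = ((-19683 + 6*36**2 + 16*36 - 459 + 36*729 + 6*36*(-27)) - 374)**2 = ((-19683 + 6*1296 + 576 - 459 + 26244 - 5832) - 374)**2 = ((-19683 + 7776 + 576 - 459 + 26244 - 5832) - 374)**2 = (8622 - 374)**2 = 8248**2 = 68029504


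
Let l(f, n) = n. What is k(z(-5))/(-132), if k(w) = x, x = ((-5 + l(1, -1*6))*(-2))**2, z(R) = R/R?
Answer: -11/3 ≈ -3.6667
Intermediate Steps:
z(R) = 1
x = 484 (x = ((-5 - 1*6)*(-2))**2 = ((-5 - 6)*(-2))**2 = (-11*(-2))**2 = 22**2 = 484)
k(w) = 484
k(z(-5))/(-132) = 484/(-132) = 484*(-1/132) = -11/3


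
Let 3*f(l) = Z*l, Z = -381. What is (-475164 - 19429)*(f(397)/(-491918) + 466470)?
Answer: -113491802468874247/491918 ≈ -2.3071e+11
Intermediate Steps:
f(l) = -127*l (f(l) = (-381*l)/3 = -127*l)
(-475164 - 19429)*(f(397)/(-491918) + 466470) = (-475164 - 19429)*(-127*397/(-491918) + 466470) = -494593*(-50419*(-1/491918) + 466470) = -494593*(50419/491918 + 466470) = -494593*229465039879/491918 = -113491802468874247/491918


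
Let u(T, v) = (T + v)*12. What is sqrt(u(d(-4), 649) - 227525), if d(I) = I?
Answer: I*sqrt(219785) ≈ 468.81*I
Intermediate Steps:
u(T, v) = 12*T + 12*v
sqrt(u(d(-4), 649) - 227525) = sqrt((12*(-4) + 12*649) - 227525) = sqrt((-48 + 7788) - 227525) = sqrt(7740 - 227525) = sqrt(-219785) = I*sqrt(219785)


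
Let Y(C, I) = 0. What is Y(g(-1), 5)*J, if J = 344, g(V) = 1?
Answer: 0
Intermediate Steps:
Y(g(-1), 5)*J = 0*344 = 0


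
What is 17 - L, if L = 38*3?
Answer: -97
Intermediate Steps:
L = 114
17 - L = 17 - 1*114 = 17 - 114 = -97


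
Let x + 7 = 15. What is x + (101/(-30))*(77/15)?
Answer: -4177/450 ≈ -9.2822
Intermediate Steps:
x = 8 (x = -7 + 15 = 8)
x + (101/(-30))*(77/15) = 8 + (101/(-30))*(77/15) = 8 + (101*(-1/30))*(77*(1/15)) = 8 - 101/30*77/15 = 8 - 7777/450 = -4177/450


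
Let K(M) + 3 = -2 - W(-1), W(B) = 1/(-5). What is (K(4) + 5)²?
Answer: 1/25 ≈ 0.040000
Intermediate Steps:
W(B) = -⅕
K(M) = -24/5 (K(M) = -3 + (-2 - 1*(-⅕)) = -3 + (-2 + ⅕) = -3 - 9/5 = -24/5)
(K(4) + 5)² = (-24/5 + 5)² = (⅕)² = 1/25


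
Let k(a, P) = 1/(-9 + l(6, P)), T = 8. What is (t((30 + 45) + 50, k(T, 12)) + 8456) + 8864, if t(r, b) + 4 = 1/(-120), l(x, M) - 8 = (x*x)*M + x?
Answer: 2077919/120 ≈ 17316.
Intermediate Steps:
l(x, M) = 8 + x + M*x**2 (l(x, M) = 8 + ((x*x)*M + x) = 8 + (x**2*M + x) = 8 + (M*x**2 + x) = 8 + (x + M*x**2) = 8 + x + M*x**2)
k(a, P) = 1/(5 + 36*P) (k(a, P) = 1/(-9 + (8 + 6 + P*6**2)) = 1/(-9 + (8 + 6 + P*36)) = 1/(-9 + (8 + 6 + 36*P)) = 1/(-9 + (14 + 36*P)) = 1/(5 + 36*P))
t(r, b) = -481/120 (t(r, b) = -4 + 1/(-120) = -4 - 1/120 = -481/120)
(t((30 + 45) + 50, k(T, 12)) + 8456) + 8864 = (-481/120 + 8456) + 8864 = 1014239/120 + 8864 = 2077919/120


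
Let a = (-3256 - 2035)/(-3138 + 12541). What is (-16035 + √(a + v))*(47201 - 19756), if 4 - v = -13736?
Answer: -440080575 + 27445*√1214791708387/9403 ≈ -4.3686e+8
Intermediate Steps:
v = 13740 (v = 4 - 1*(-13736) = 4 + 13736 = 13740)
a = -5291/9403 ≈ -0.56269
(-16035 + √(a + v))*(47201 - 19756) = (-16035 + √(-5291/9403 + 13740))*(47201 - 19756) = (-16035 + √(129191929/9403))*27445 = (-16035 + √1214791708387/9403)*27445 = -440080575 + 27445*√1214791708387/9403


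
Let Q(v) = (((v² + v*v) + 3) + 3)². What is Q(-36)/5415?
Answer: 2249868/1805 ≈ 1246.5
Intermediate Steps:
Q(v) = (6 + 2*v²)² (Q(v) = (((v² + v²) + 3) + 3)² = ((2*v² + 3) + 3)² = ((3 + 2*v²) + 3)² = (6 + 2*v²)²)
Q(-36)/5415 = (4*(3 + (-36)²)²)/5415 = (4*(3 + 1296)²)*(1/5415) = (4*1299²)*(1/5415) = (4*1687401)*(1/5415) = 6749604*(1/5415) = 2249868/1805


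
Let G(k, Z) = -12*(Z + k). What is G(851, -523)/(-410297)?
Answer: 3936/410297 ≈ 0.0095931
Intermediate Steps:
G(k, Z) = -12*Z - 12*k
G(851, -523)/(-410297) = (-12*(-523) - 12*851)/(-410297) = (6276 - 10212)*(-1/410297) = -3936*(-1/410297) = 3936/410297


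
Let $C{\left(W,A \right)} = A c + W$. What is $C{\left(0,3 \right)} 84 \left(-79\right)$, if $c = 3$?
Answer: $-59724$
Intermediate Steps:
$C{\left(W,A \right)} = W + 3 A$ ($C{\left(W,A \right)} = A 3 + W = 3 A + W = W + 3 A$)
$C{\left(0,3 \right)} 84 \left(-79\right) = \left(0 + 3 \cdot 3\right) 84 \left(-79\right) = \left(0 + 9\right) 84 \left(-79\right) = 9 \cdot 84 \left(-79\right) = 756 \left(-79\right) = -59724$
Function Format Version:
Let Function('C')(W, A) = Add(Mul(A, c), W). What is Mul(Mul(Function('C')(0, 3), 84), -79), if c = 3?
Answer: -59724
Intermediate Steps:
Function('C')(W, A) = Add(W, Mul(3, A)) (Function('C')(W, A) = Add(Mul(A, 3), W) = Add(Mul(3, A), W) = Add(W, Mul(3, A)))
Mul(Mul(Function('C')(0, 3), 84), -79) = Mul(Mul(Add(0, Mul(3, 3)), 84), -79) = Mul(Mul(Add(0, 9), 84), -79) = Mul(Mul(9, 84), -79) = Mul(756, -79) = -59724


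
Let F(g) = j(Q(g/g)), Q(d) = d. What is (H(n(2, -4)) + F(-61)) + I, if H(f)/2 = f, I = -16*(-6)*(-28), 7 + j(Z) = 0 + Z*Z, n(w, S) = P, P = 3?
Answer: -2688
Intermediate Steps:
n(w, S) = 3
j(Z) = -7 + Z² (j(Z) = -7 + (0 + Z*Z) = -7 + (0 + Z²) = -7 + Z²)
F(g) = -6 (F(g) = -7 + (g/g)² = -7 + 1² = -7 + 1 = -6)
I = -2688 (I = 96*(-28) = -2688)
H(f) = 2*f
(H(n(2, -4)) + F(-61)) + I = (2*3 - 6) - 2688 = (6 - 6) - 2688 = 0 - 2688 = -2688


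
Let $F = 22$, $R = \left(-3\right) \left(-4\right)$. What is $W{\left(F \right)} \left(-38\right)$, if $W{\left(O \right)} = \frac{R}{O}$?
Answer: $- \frac{228}{11} \approx -20.727$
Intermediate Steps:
$R = 12$
$W{\left(O \right)} = \frac{12}{O}$
$W{\left(F \right)} \left(-38\right) = \frac{12}{22} \left(-38\right) = 12 \cdot \frac{1}{22} \left(-38\right) = \frac{6}{11} \left(-38\right) = - \frac{228}{11}$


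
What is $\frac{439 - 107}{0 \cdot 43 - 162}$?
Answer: $- \frac{166}{81} \approx -2.0494$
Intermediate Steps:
$\frac{439 - 107}{0 \cdot 43 - 162} = \frac{332}{0 - 162} = \frac{332}{-162} = 332 \left(- \frac{1}{162}\right) = - \frac{166}{81}$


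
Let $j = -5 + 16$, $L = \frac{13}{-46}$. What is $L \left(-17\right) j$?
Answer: $\frac{2431}{46} \approx 52.848$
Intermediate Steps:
$L = - \frac{13}{46}$ ($L = 13 \left(- \frac{1}{46}\right) = - \frac{13}{46} \approx -0.28261$)
$j = 11$
$L \left(-17\right) j = \left(- \frac{13}{46}\right) \left(-17\right) 11 = \frac{221}{46} \cdot 11 = \frac{2431}{46}$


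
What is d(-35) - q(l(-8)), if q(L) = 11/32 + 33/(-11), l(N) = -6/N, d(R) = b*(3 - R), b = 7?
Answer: 8597/32 ≈ 268.66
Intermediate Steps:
d(R) = 21 - 7*R (d(R) = 7*(3 - R) = 21 - 7*R)
q(L) = -85/32 (q(L) = 11*(1/32) + 33*(-1/11) = 11/32 - 3 = -85/32)
d(-35) - q(l(-8)) = (21 - 7*(-35)) - 1*(-85/32) = (21 + 245) + 85/32 = 266 + 85/32 = 8597/32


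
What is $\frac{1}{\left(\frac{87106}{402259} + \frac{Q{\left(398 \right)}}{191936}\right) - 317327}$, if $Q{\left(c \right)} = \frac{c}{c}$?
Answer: $- \frac{795958592}{252578979760909} \approx -3.1513 \cdot 10^{-6}$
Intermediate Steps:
$Q{\left(c \right)} = 1$
$\frac{1}{\left(\frac{87106}{402259} + \frac{Q{\left(398 \right)}}{191936}\right) - 317327} = \frac{1}{\left(\frac{87106}{402259} + 1 \cdot \frac{1}{191936}\right) - 317327} = \frac{1}{\left(87106 \cdot \frac{1}{402259} + 1 \cdot \frac{1}{191936}\right) - 317327} = \frac{1}{\left(\frac{898}{4147} + \frac{1}{191936}\right) - 317327} = \frac{1}{\frac{172362675}{795958592} - 317327} = \frac{1}{- \frac{252578979760909}{795958592}} = - \frac{795958592}{252578979760909}$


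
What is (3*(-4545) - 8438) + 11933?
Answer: -10140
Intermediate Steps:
(3*(-4545) - 8438) + 11933 = (-13635 - 8438) + 11933 = -22073 + 11933 = -10140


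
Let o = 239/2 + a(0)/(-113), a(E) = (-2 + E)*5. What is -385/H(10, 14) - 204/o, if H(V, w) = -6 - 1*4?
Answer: 662957/18018 ≈ 36.794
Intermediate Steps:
a(E) = -10 + 5*E
H(V, w) = -10 (H(V, w) = -6 - 4 = -10)
o = 27027/226 (o = 239/2 + (-10 + 5*0)/(-113) = 239*(1/2) + (-10 + 0)*(-1/113) = 239/2 - 10*(-1/113) = 239/2 + 10/113 = 27027/226 ≈ 119.59)
-385/H(10, 14) - 204/o = -385/(-10) - 204/27027/226 = -385*(-1/10) - 204*226/27027 = 77/2 - 15368/9009 = 662957/18018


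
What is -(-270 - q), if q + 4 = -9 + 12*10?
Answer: 377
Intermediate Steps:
q = 107 (q = -4 + (-9 + 12*10) = -4 + (-9 + 120) = -4 + 111 = 107)
-(-270 - q) = -(-270 - 1*107) = -(-270 - 107) = -1*(-377) = 377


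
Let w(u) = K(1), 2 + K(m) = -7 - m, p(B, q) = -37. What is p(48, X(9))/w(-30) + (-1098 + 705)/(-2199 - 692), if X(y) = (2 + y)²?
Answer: 110897/28910 ≈ 3.8359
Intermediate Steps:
K(m) = -9 - m (K(m) = -2 + (-7 - m) = -9 - m)
w(u) = -10 (w(u) = -9 - 1*1 = -9 - 1 = -10)
p(48, X(9))/w(-30) + (-1098 + 705)/(-2199 - 692) = -37/(-10) + (-1098 + 705)/(-2199 - 692) = -37*(-⅒) - 393/(-2891) = 37/10 - 393*(-1/2891) = 37/10 + 393/2891 = 110897/28910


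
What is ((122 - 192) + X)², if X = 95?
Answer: 625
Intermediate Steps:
((122 - 192) + X)² = ((122 - 192) + 95)² = (-70 + 95)² = 25² = 625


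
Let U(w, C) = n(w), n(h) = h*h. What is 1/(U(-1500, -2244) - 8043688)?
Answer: -1/5793688 ≈ -1.7260e-7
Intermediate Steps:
n(h) = h**2
U(w, C) = w**2
1/(U(-1500, -2244) - 8043688) = 1/((-1500)**2 - 8043688) = 1/(2250000 - 8043688) = 1/(-5793688) = -1/5793688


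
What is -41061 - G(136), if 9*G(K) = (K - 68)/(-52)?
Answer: -4804120/117 ≈ -41061.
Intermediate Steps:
G(K) = 17/117 - K/468 (G(K) = ((K - 68)/(-52))/9 = ((-68 + K)*(-1/52))/9 = (17/13 - K/52)/9 = 17/117 - K/468)
-41061 - G(136) = -41061 - (17/117 - 1/468*136) = -41061 - (17/117 - 34/117) = -41061 - 1*(-17/117) = -41061 + 17/117 = -4804120/117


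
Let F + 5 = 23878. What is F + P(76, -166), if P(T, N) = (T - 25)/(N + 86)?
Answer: 1909789/80 ≈ 23872.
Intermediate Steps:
F = 23873 (F = -5 + 23878 = 23873)
P(T, N) = (-25 + T)/(86 + N)
F + P(76, -166) = 23873 + (-25 + 76)/(86 - 166) = 23873 + 51/(-80) = 23873 - 1/80*51 = 23873 - 51/80 = 1909789/80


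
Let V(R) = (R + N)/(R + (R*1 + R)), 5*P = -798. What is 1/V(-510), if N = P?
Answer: 425/186 ≈ 2.2849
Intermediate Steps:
P = -798/5 (P = (1/5)*(-798) = -798/5 ≈ -159.60)
N = -798/5 ≈ -159.60
V(R) = (-798/5 + R)/(3*R) (V(R) = (R - 798/5)/(R + (R*1 + R)) = (-798/5 + R)/(R + (R + R)) = (-798/5 + R)/(R + 2*R) = (-798/5 + R)/((3*R)) = (-798/5 + R)*(1/(3*R)) = (-798/5 + R)/(3*R))
1/V(-510) = 1/((1/15)*(-798 + 5*(-510))/(-510)) = 1/((1/15)*(-1/510)*(-798 - 2550)) = 1/((1/15)*(-1/510)*(-3348)) = 1/(186/425) = 425/186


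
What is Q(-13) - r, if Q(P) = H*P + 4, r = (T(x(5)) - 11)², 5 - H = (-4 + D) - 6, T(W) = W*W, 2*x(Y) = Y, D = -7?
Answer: -4873/16 ≈ -304.56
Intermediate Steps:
x(Y) = Y/2
T(W) = W²
H = 22 (H = 5 - ((-4 - 7) - 6) = 5 - (-11 - 6) = 5 - 1*(-17) = 5 + 17 = 22)
r = 361/16 (r = (((½)*5)² - 11)² = ((5/2)² - 11)² = (25/4 - 11)² = (-19/4)² = 361/16 ≈ 22.563)
Q(P) = 4 + 22*P (Q(P) = 22*P + 4 = 4 + 22*P)
Q(-13) - r = (4 + 22*(-13)) - 1*361/16 = (4 - 286) - 361/16 = -282 - 361/16 = -4873/16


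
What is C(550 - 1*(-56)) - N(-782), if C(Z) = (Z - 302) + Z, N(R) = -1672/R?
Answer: 354974/391 ≈ 907.86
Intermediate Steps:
C(Z) = -302 + 2*Z (C(Z) = (-302 + Z) + Z = -302 + 2*Z)
C(550 - 1*(-56)) - N(-782) = (-302 + 2*(550 - 1*(-56))) - (-1672)/(-782) = (-302 + 2*(550 + 56)) - (-1672)*(-1)/782 = (-302 + 2*606) - 1*836/391 = (-302 + 1212) - 836/391 = 910 - 836/391 = 354974/391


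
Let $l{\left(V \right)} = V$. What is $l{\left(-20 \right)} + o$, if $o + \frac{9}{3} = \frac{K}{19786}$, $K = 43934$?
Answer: $- \frac{205572}{9893} \approx -20.78$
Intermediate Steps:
$o = - \frac{7712}{9893}$ ($o = -3 + \frac{43934}{19786} = -3 + 43934 \cdot \frac{1}{19786} = -3 + \frac{21967}{9893} = - \frac{7712}{9893} \approx -0.77954$)
$l{\left(-20 \right)} + o = -20 - \frac{7712}{9893} = - \frac{205572}{9893}$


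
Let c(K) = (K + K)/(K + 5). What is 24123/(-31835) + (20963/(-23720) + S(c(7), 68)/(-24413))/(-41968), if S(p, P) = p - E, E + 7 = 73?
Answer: -70348467148208557/92841085439488896 ≈ -0.75773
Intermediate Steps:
E = 66 (E = -7 + 73 = 66)
c(K) = 2*K/(5 + K) (c(K) = (2*K)/(5 + K) = 2*K/(5 + K))
S(p, P) = -66 + p (S(p, P) = p - 1*66 = p - 66 = -66 + p)
24123/(-31835) + (20963/(-23720) + S(c(7), 68)/(-24413))/(-41968) = 24123/(-31835) + (20963/(-23720) + (-66 + 2*7/(5 + 7))/(-24413))/(-41968) = 24123*(-1/31835) + (20963*(-1/23720) + (-66 + 2*7/12)*(-1/24413))*(-1/41968) = -24123/31835 + (-20963/23720 + (-66 + 2*7*(1/12))*(-1/24413))*(-1/41968) = -24123/31835 + (-20963/23720 + (-66 + 7/6)*(-1/24413))*(-1/41968) = -24123/31835 + (-20963/23720 - 389/6*(-1/24413))*(-1/41968) = -24123/31835 + (-20963/23720 + 389/146478)*(-1/41968) = -24123/31835 - 1530695617/1737229080*(-1/41968) = -24123/31835 + 1530695617/72908030029440 = -70348467148208557/92841085439488896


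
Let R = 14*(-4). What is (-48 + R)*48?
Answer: -4992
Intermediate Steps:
R = -56
(-48 + R)*48 = (-48 - 56)*48 = -104*48 = -4992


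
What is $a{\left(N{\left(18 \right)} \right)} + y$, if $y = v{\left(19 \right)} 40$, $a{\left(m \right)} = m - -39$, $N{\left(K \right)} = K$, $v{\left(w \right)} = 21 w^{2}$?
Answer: $303297$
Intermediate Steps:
$a{\left(m \right)} = 39 + m$ ($a{\left(m \right)} = m + 39 = 39 + m$)
$y = 303240$ ($y = 21 \cdot 19^{2} \cdot 40 = 21 \cdot 361 \cdot 40 = 7581 \cdot 40 = 303240$)
$a{\left(N{\left(18 \right)} \right)} + y = \left(39 + 18\right) + 303240 = 57 + 303240 = 303297$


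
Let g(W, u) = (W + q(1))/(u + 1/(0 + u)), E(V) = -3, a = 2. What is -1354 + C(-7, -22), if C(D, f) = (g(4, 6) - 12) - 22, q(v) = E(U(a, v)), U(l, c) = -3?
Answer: -51350/37 ≈ -1387.8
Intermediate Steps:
q(v) = -3
g(W, u) = (-3 + W)/(u + 1/u) (g(W, u) = (W - 3)/(u + 1/(0 + u)) = (-3 + W)/(u + 1/u))
C(D, f) = -1252/37 (C(D, f) = (6*(-3 + 4)/(1 + 6²) - 12) - 22 = (6*1/(1 + 36) - 12) - 22 = (6*1/37 - 12) - 22 = (6*(1/37)*1 - 12) - 22 = (6/37 - 12) - 22 = -438/37 - 22 = -1252/37)
-1354 + C(-7, -22) = -1354 - 1252/37 = -51350/37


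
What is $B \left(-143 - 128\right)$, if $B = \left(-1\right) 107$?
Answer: $28997$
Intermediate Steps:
$B = -107$
$B \left(-143 - 128\right) = - 107 \left(-143 - 128\right) = \left(-107\right) \left(-271\right) = 28997$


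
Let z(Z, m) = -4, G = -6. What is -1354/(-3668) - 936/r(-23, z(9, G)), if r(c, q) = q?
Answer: 429833/1834 ≈ 234.37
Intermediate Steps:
-1354/(-3668) - 936/r(-23, z(9, G)) = -1354/(-3668) - 936/(-4) = -1354*(-1/3668) - 936*(-¼) = 677/1834 + 234 = 429833/1834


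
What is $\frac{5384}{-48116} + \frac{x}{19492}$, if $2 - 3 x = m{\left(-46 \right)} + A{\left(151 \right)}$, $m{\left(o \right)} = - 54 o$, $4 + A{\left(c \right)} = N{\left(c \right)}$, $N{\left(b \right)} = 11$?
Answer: $- \frac{108648877}{703407804} \approx -0.15446$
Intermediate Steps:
$A{\left(c \right)} = 7$ ($A{\left(c \right)} = -4 + 11 = 7$)
$x = - \frac{2489}{3}$ ($x = \frac{2}{3} - \frac{\left(-54\right) \left(-46\right) + 7}{3} = \frac{2}{3} - \frac{2484 + 7}{3} = \frac{2}{3} - \frac{2491}{3} = - \frac{2489}{3} \approx -829.67$)
$\frac{5384}{-48116} + \frac{x}{19492} = \frac{5384}{-48116} - \frac{2489}{3 \cdot 19492} = 5384 \left(- \frac{1}{48116}\right) - \frac{2489}{58476} = - \frac{1346}{12029} - \frac{2489}{58476} = - \frac{108648877}{703407804}$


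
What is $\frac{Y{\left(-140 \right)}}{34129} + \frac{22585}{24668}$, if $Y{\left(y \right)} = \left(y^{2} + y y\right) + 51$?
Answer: $\frac{1739047133}{841894172} \approx 2.0656$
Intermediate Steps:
$Y{\left(y \right)} = 51 + 2 y^{2}$ ($Y{\left(y \right)} = \left(y^{2} + y^{2}\right) + 51 = 2 y^{2} + 51 = 51 + 2 y^{2}$)
$\frac{Y{\left(-140 \right)}}{34129} + \frac{22585}{24668} = \frac{51 + 2 \left(-140\right)^{2}}{34129} + \frac{22585}{24668} = \left(51 + 2 \cdot 19600\right) \frac{1}{34129} + 22585 \cdot \frac{1}{24668} = \left(51 + 39200\right) \frac{1}{34129} + \frac{22585}{24668} = 39251 \cdot \frac{1}{34129} + \frac{22585}{24668} = \frac{39251}{34129} + \frac{22585}{24668} = \frac{1739047133}{841894172}$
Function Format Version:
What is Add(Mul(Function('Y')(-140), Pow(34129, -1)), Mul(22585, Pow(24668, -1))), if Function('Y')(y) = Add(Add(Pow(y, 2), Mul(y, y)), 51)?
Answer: Rational(1739047133, 841894172) ≈ 2.0656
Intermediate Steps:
Function('Y')(y) = Add(51, Mul(2, Pow(y, 2))) (Function('Y')(y) = Add(Add(Pow(y, 2), Pow(y, 2)), 51) = Add(Mul(2, Pow(y, 2)), 51) = Add(51, Mul(2, Pow(y, 2))))
Add(Mul(Function('Y')(-140), Pow(34129, -1)), Mul(22585, Pow(24668, -1))) = Add(Mul(Add(51, Mul(2, Pow(-140, 2))), Pow(34129, -1)), Mul(22585, Pow(24668, -1))) = Add(Mul(Add(51, Mul(2, 19600)), Rational(1, 34129)), Mul(22585, Rational(1, 24668))) = Add(Mul(Add(51, 39200), Rational(1, 34129)), Rational(22585, 24668)) = Add(Mul(39251, Rational(1, 34129)), Rational(22585, 24668)) = Add(Rational(39251, 34129), Rational(22585, 24668)) = Rational(1739047133, 841894172)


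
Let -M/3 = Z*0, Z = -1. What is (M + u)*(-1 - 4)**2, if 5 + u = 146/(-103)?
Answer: -16525/103 ≈ -160.44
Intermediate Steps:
M = 0 (M = -(-3)*0 = -3*0 = 0)
u = -661/103 (u = -5 + 146/(-103) = -5 + 146*(-1/103) = -5 - 146/103 = -661/103 ≈ -6.4175)
(M + u)*(-1 - 4)**2 = (0 - 661/103)*(-1 - 4)**2 = -661/103*(-5)**2 = -661/103*25 = -16525/103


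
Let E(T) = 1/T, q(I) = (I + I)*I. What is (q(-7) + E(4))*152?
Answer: 14934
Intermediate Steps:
q(I) = 2*I**2 (q(I) = (2*I)*I = 2*I**2)
(q(-7) + E(4))*152 = (2*(-7)**2 + 1/4)*152 = (2*49 + 1/4)*152 = (98 + 1/4)*152 = (393/4)*152 = 14934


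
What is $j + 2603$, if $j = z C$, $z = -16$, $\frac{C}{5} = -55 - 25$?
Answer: $9003$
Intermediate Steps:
$C = -400$ ($C = 5 \left(-55 - 25\right) = 5 \left(-80\right) = -400$)
$j = 6400$ ($j = \left(-16\right) \left(-400\right) = 6400$)
$j + 2603 = 6400 + 2603 = 9003$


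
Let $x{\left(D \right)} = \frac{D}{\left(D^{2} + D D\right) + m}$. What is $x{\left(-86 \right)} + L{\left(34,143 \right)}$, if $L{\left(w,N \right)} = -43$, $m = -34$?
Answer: $- \frac{317340}{7379} \approx -43.006$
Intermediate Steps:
$x{\left(D \right)} = \frac{D}{-34 + 2 D^{2}}$ ($x{\left(D \right)} = \frac{D}{\left(D^{2} + D D\right) - 34} = \frac{D}{\left(D^{2} + D^{2}\right) - 34} = \frac{D}{2 D^{2} - 34} = \frac{D}{-34 + 2 D^{2}}$)
$x{\left(-86 \right)} + L{\left(34,143 \right)} = \frac{1}{2} \left(-86\right) \frac{1}{-17 + \left(-86\right)^{2}} - 43 = \frac{1}{2} \left(-86\right) \frac{1}{-17 + 7396} - 43 = \frac{1}{2} \left(-86\right) \frac{1}{7379} - 43 = - \frac{43}{7379} - 43 = - \frac{317340}{7379}$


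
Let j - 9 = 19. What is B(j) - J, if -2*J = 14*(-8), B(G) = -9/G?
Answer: -1577/28 ≈ -56.321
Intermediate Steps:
j = 28 (j = 9 + 19 = 28)
J = 56 (J = -7*(-8) = -½*(-112) = 56)
B(j) - J = -9/28 - 1*56 = -9*1/28 - 56 = -9/28 - 56 = -1577/28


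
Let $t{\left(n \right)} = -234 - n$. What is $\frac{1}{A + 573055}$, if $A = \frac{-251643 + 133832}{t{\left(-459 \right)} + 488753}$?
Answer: $\frac{488978}{280211169979} \approx 1.745 \cdot 10^{-6}$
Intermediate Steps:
$A = - \frac{117811}{488978}$ ($A = \frac{-251643 + 133832}{\left(-234 - -459\right) + 488753} = - \frac{117811}{\left(-234 + 459\right) + 488753} = - \frac{117811}{225 + 488753} = - \frac{117811}{488978} \approx -0.24093$)
$\frac{1}{A + 573055} = \frac{1}{- \frac{117811}{488978} + 573055} = \frac{1}{\frac{280211169979}{488978}} = \frac{488978}{280211169979}$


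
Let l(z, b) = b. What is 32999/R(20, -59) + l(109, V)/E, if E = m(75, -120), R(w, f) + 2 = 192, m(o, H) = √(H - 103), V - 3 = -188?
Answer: 32999/190 + 185*I*√223/223 ≈ 173.68 + 12.389*I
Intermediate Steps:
V = -185 (V = 3 - 188 = -185)
m(o, H) = √(-103 + H)
R(w, f) = 190 (R(w, f) = -2 + 192 = 190)
E = I*√223 (E = √(-103 - 120) = √(-223) = I*√223 ≈ 14.933*I)
32999/R(20, -59) + l(109, V)/E = 32999/190 - 185*(-I*√223/223) = 32999*(1/190) - (-185)*I*√223/223 = 32999/190 + 185*I*√223/223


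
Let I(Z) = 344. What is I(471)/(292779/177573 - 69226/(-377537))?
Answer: 7687296643048/40942524607 ≈ 187.76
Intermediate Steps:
I(471)/(292779/177573 - 69226/(-377537)) = 344/(292779/177573 - 69226/(-377537)) = 344/(292779*(1/177573) - 69226*(-1/377537)) = 344/(97593/59191 + 69226/377537) = 344/(40942524607/22346792567) = 344*(22346792567/40942524607) = 7687296643048/40942524607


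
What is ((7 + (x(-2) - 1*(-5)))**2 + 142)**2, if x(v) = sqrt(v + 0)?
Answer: 79504 + 13632*I*sqrt(2) ≈ 79504.0 + 19279.0*I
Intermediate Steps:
x(v) = sqrt(v)
((7 + (x(-2) - 1*(-5)))**2 + 142)**2 = ((7 + (sqrt(-2) - 1*(-5)))**2 + 142)**2 = ((7 + (I*sqrt(2) + 5))**2 + 142)**2 = ((7 + (5 + I*sqrt(2)))**2 + 142)**2 = ((12 + I*sqrt(2))**2 + 142)**2 = (142 + (12 + I*sqrt(2))**2)**2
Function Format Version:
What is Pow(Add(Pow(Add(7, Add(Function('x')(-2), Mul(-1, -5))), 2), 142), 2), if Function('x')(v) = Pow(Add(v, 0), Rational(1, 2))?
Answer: Add(79504, Mul(13632, I, Pow(2, Rational(1, 2)))) ≈ Add(79504., Mul(19279., I))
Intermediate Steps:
Function('x')(v) = Pow(v, Rational(1, 2))
Pow(Add(Pow(Add(7, Add(Function('x')(-2), Mul(-1, -5))), 2), 142), 2) = Pow(Add(Pow(Add(7, Add(Pow(-2, Rational(1, 2)), Mul(-1, -5))), 2), 142), 2) = Pow(Add(Pow(Add(7, Add(Mul(I, Pow(2, Rational(1, 2))), 5)), 2), 142), 2) = Pow(Add(Pow(Add(7, Add(5, Mul(I, Pow(2, Rational(1, 2))))), 2), 142), 2) = Pow(Add(Pow(Add(12, Mul(I, Pow(2, Rational(1, 2)))), 2), 142), 2) = Pow(Add(142, Pow(Add(12, Mul(I, Pow(2, Rational(1, 2)))), 2)), 2)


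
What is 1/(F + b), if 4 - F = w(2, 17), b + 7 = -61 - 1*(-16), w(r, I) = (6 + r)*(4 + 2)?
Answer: -1/96 ≈ -0.010417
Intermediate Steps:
w(r, I) = 36 + 6*r (w(r, I) = (6 + r)*6 = 36 + 6*r)
b = -52 (b = -7 + (-61 - 1*(-16)) = -7 + (-61 + 16) = -7 - 45 = -52)
F = -44 (F = 4 - (36 + 6*2) = 4 - (36 + 12) = 4 - 1*48 = 4 - 48 = -44)
1/(F + b) = 1/(-44 - 52) = 1/(-96) = -1/96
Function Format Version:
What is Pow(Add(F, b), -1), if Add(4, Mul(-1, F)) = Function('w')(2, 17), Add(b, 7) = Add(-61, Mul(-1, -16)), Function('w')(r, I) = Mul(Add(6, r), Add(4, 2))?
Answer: Rational(-1, 96) ≈ -0.010417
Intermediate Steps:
Function('w')(r, I) = Add(36, Mul(6, r)) (Function('w')(r, I) = Mul(Add(6, r), 6) = Add(36, Mul(6, r)))
b = -52 (b = Add(-7, Add(-61, Mul(-1, -16))) = Add(-7, Add(-61, 16)) = Add(-7, -45) = -52)
F = -44 (F = Add(4, Mul(-1, Add(36, Mul(6, 2)))) = Add(4, Mul(-1, Add(36, 12))) = Add(4, Mul(-1, 48)) = Add(4, -48) = -44)
Pow(Add(F, b), -1) = Pow(Add(-44, -52), -1) = Pow(-96, -1) = Rational(-1, 96)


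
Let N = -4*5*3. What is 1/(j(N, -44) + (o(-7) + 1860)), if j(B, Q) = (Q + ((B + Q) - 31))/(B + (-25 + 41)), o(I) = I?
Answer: 44/81711 ≈ 0.00053848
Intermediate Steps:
N = -60 (N = -20*3 = -60)
j(B, Q) = (-31 + B + 2*Q)/(16 + B) (j(B, Q) = (Q + (-31 + B + Q))/(B + 16) = (-31 + B + 2*Q)/(16 + B))
1/(j(N, -44) + (o(-7) + 1860)) = 1/((-31 - 60 + 2*(-44))/(16 - 60) + (-7 + 1860)) = 1/((-31 - 60 - 88)/(-44) + 1853) = 1/(-1/44*(-179) + 1853) = 1/(179/44 + 1853) = 1/(81711/44) = 44/81711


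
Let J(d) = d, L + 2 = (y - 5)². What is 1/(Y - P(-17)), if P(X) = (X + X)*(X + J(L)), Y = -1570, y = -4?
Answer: 1/538 ≈ 0.0018587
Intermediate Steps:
L = 79 (L = -2 + (-4 - 5)² = -2 + (-9)² = -2 + 81 = 79)
P(X) = 2*X*(79 + X) (P(X) = (X + X)*(X + 79) = (2*X)*(79 + X) = 2*X*(79 + X))
1/(Y - P(-17)) = 1/(-1570 - 2*(-17)*(79 - 17)) = 1/(-1570 - 2*(-17)*62) = 1/(-1570 - (-2108)) = 1/(-1570 - 1*(-2108)) = 1/(-1570 + 2108) = 1/538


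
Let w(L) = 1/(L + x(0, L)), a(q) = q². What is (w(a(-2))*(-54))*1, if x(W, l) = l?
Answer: -27/4 ≈ -6.7500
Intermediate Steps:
w(L) = 1/(2*L) (w(L) = 1/(L + L) = 1/(2*L))
(w(a(-2))*(-54))*1 = ((1/(2*((-2)²)))*(-54))*1 = (((½)/4)*(-54))*1 = (((½)*(¼))*(-54))*1 = ((⅛)*(-54))*1 = -27/4*1 = -27/4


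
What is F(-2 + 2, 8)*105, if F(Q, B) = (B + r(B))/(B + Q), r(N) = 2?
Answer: 525/4 ≈ 131.25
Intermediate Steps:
F(Q, B) = (2 + B)/(B + Q) (F(Q, B) = (B + 2)/(B + Q) = (2 + B)/(B + Q))
F(-2 + 2, 8)*105 = ((2 + 8)/(8 + (-2 + 2)))*105 = (10/(8 + 0))*105 = (10/8)*105 = ((1/8)*10)*105 = (5/4)*105 = 525/4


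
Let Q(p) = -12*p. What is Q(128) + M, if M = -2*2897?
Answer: -7330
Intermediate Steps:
M = -5794
Q(128) + M = -12*128 - 5794 = -1536 - 5794 = -7330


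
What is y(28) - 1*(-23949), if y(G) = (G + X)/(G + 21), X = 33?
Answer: 1173562/49 ≈ 23950.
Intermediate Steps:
y(G) = (33 + G)/(21 + G) (y(G) = (G + 33)/(G + 21) = (33 + G)/(21 + G))
y(28) - 1*(-23949) = (33 + 28)/(21 + 28) - 1*(-23949) = 61/49 + 23949 = 1173562/49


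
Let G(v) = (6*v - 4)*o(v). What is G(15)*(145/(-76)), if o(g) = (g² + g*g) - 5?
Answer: -2774575/38 ≈ -73015.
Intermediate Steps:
o(g) = -5 + 2*g² (o(g) = (g² + g²) - 5 = 2*g² - 5 = -5 + 2*g²)
G(v) = (-5 + 2*v²)*(-4 + 6*v) (G(v) = (6*v - 4)*(-5 + 2*v²) = (-4 + 6*v)*(-5 + 2*v²) = (-5 + 2*v²)*(-4 + 6*v))
G(15)*(145/(-76)) = (2*(-5 + 2*15²)*(-2 + 3*15))*(145/(-76)) = (2*(-5 + 2*225)*(-2 + 45))*(145*(-1/76)) = (2*(-5 + 450)*43)*(-145/76) = (2*445*43)*(-145/76) = 38270*(-145/76) = -2774575/38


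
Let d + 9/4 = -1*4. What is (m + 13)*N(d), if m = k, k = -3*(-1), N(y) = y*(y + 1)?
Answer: 525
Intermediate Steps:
d = -25/4 (d = -9/4 - 1*4 = -9/4 - 4 = -25/4 ≈ -6.2500)
N(y) = y*(1 + y)
k = 3
m = 3
(m + 13)*N(d) = (3 + 13)*(-25*(1 - 25/4)/4) = 16*(-25/4*(-21/4)) = 16*(525/16) = 525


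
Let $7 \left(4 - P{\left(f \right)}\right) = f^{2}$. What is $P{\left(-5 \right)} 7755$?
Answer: $\frac{23265}{7} \approx 3323.6$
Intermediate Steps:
$P{\left(f \right)} = 4 - \frac{f^{2}}{7}$
$P{\left(-5 \right)} 7755 = \left(4 - \frac{\left(-5\right)^{2}}{7}\right) 7755 = \left(4 - \frac{25}{7}\right) 7755 = \frac{3}{7} \cdot 7755 = \frac{23265}{7}$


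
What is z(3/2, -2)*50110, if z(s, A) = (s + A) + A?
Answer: -125275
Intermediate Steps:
z(s, A) = s + 2*A (z(s, A) = (A + s) + A = s + 2*A)
z(3/2, -2)*50110 = (3/2 + 2*(-2))*50110 = (3*(½) - 4)*50110 = (3/2 - 4)*50110 = -5/2*50110 = -125275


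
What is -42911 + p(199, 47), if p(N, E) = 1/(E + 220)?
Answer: -11457236/267 ≈ -42911.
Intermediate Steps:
p(N, E) = 1/(220 + E)
-42911 + p(199, 47) = -42911 + 1/(220 + 47) = -42911 + 1/267 = -11457236/267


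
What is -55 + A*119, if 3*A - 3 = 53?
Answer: 6499/3 ≈ 2166.3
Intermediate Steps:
A = 56/3 (A = 1 + (⅓)*53 = 1 + 53/3 = 56/3 ≈ 18.667)
-55 + A*119 = -55 + (56/3)*119 = -55 + 6664/3 = 6499/3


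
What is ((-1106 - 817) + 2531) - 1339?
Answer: -731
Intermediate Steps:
((-1106 - 817) + 2531) - 1339 = (-1923 + 2531) - 1339 = 608 - 1339 = -731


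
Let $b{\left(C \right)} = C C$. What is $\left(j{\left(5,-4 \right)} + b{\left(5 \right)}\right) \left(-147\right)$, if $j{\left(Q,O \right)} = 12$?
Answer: $-5439$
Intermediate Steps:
$b{\left(C \right)} = C^{2}$
$\left(j{\left(5,-4 \right)} + b{\left(5 \right)}\right) \left(-147\right) = \left(12 + 5^{2}\right) \left(-147\right) = \left(12 + 25\right) \left(-147\right) = 37 \left(-147\right) = -5439$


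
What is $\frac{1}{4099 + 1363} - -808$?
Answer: $\frac{4413297}{5462} \approx 808.0$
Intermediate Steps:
$\frac{1}{4099 + 1363} - -808 = \frac{1}{5462} + 808 = \frac{4413297}{5462}$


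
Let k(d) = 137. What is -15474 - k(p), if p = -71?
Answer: -15611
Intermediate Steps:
-15474 - k(p) = -15474 - 1*137 = -15474 - 137 = -15611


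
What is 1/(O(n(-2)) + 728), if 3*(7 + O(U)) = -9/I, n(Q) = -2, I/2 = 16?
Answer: 32/23069 ≈ 0.0013871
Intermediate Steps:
I = 32 (I = 2*16 = 32)
O(U) = -227/32 (O(U) = -7 + (-9/32)/3 = -7 + (-9*1/32)/3 = -7 + (⅓)*(-9/32) = -7 - 3/32 = -227/32)
1/(O(n(-2)) + 728) = 1/(-227/32 + 728) = 1/(23069/32) = 32/23069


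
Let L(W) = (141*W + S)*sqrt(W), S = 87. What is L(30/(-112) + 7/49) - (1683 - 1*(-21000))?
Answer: -22683 + 555*I*sqrt(2)/32 ≈ -22683.0 + 24.528*I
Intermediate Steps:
L(W) = sqrt(W)*(87 + 141*W) (L(W) = (141*W + 87)*sqrt(W) = (87 + 141*W)*sqrt(W) = sqrt(W)*(87 + 141*W))
L(30/(-112) + 7/49) - (1683 - 1*(-21000)) = sqrt(30/(-112) + 7/49)*(87 + 141*(30/(-112) + 7/49)) - (1683 - 1*(-21000)) = sqrt(30*(-1/112) + 7*(1/49))*(87 + 141*(30*(-1/112) + 7*(1/49))) - (1683 + 21000) = sqrt(-15/56 + 1/7)*(87 + 141*(-15/56 + 1/7)) - 1*22683 = sqrt(-1/8)*(87 + 141*(-1/8)) - 22683 = (I*sqrt(2)/4)*(87 - 141/8) - 22683 = (I*sqrt(2)/4)*(555/8) - 22683 = 555*I*sqrt(2)/32 - 22683 = -22683 + 555*I*sqrt(2)/32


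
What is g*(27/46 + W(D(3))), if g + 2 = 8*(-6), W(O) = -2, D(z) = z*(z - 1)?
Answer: 1625/23 ≈ 70.652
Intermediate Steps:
D(z) = z*(-1 + z)
g = -50 (g = -2 + 8*(-6) = -2 - 48 = -50)
g*(27/46 + W(D(3))) = -50*(27/46 - 2) = -50*(-65/46) = 1625/23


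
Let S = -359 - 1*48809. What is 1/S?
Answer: -1/49168 ≈ -2.0338e-5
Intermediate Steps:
S = -49168 (S = -359 - 48809 = -49168)
1/S = 1/(-49168) = -1/49168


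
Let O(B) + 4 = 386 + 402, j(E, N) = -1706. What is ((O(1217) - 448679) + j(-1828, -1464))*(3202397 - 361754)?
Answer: -1277155933443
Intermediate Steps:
O(B) = 784 (O(B) = -4 + (386 + 402) = -4 + 788 = 784)
((O(1217) - 448679) + j(-1828, -1464))*(3202397 - 361754) = ((784 - 448679) - 1706)*(3202397 - 361754) = (-447895 - 1706)*2840643 = -449601*2840643 = -1277155933443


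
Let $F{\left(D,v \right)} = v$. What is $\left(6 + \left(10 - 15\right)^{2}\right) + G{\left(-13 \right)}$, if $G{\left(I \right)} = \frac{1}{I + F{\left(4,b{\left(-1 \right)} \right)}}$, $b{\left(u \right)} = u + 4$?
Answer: $\frac{309}{10} \approx 30.9$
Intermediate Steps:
$b{\left(u \right)} = 4 + u$
$G{\left(I \right)} = \frac{1}{3 + I}$ ($G{\left(I \right)} = \frac{1}{I + \left(4 - 1\right)} = \frac{1}{I + 3} = \frac{1}{3 + I}$)
$\left(6 + \left(10 - 15\right)^{2}\right) + G{\left(-13 \right)} = \left(6 + \left(10 - 15\right)^{2}\right) + \frac{1}{3 - 13} = \left(6 + \left(-5\right)^{2}\right) + \frac{1}{-10} = \left(6 + 25\right) - \frac{1}{10} = 31 - \frac{1}{10} = \frac{309}{10}$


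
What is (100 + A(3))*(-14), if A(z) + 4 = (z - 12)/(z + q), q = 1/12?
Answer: -48216/37 ≈ -1303.1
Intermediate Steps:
q = 1/12 ≈ 0.083333
A(z) = -4 + (-12 + z)/(1/12 + z) (A(z) = -4 + (z - 12)/(z + 1/12) = -4 + (-12 + z)/(1/12 + z))
(100 + A(3))*(-14) = (100 + 4*(-37 - 9*3)/(1 + 12*3))*(-14) = (100 + 4*(-37 - 27)/(1 + 36))*(-14) = (100 + 4*(-64)/37)*(-14) = (100 + 4*(1/37)*(-64))*(-14) = (100 - 256/37)*(-14) = (3444/37)*(-14) = -48216/37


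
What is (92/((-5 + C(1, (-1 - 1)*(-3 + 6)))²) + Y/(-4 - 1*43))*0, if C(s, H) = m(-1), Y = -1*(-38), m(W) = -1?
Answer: 0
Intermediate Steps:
Y = 38
C(s, H) = -1
(92/((-5 + C(1, (-1 - 1)*(-3 + 6)))²) + Y/(-4 - 1*43))*0 = (92/((-5 - 1)²) + 38/(-4 - 1*43))*0 = (92/((-6)²) + 38/(-4 - 43))*0 = (92/36 + 38/(-47))*0 = (92*(1/36) + 38*(-1/47))*0 = (23/9 - 38/47)*0 = (739/423)*0 = 0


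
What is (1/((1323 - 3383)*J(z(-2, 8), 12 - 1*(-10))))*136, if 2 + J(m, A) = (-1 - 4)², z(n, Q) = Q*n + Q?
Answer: -34/11845 ≈ -0.0028704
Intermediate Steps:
z(n, Q) = Q + Q*n
J(m, A) = 23 (J(m, A) = -2 + (-1 - 4)² = -2 + (-5)² = -2 + 25 = 23)
(1/((1323 - 3383)*J(z(-2, 8), 12 - 1*(-10))))*136 = (1/((1323 - 3383)*23))*136 = ((1/23)/(-2060))*136 = -1/2060*1/23*136 = -1/47380*136 = -34/11845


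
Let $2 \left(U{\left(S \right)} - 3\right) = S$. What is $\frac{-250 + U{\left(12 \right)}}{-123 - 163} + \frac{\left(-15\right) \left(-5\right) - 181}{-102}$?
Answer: $\frac{27449}{14586} \approx 1.8819$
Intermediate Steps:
$U{\left(S \right)} = 3 + \frac{S}{2}$
$\frac{-250 + U{\left(12 \right)}}{-123 - 163} + \frac{\left(-15\right) \left(-5\right) - 181}{-102} = \frac{-250 + \left(3 + \frac{1}{2} \cdot 12\right)}{-123 - 163} + \frac{\left(-15\right) \left(-5\right) - 181}{-102} = \frac{-250 + \left(3 + 6\right)}{-286} + \left(75 - 181\right) \left(- \frac{1}{102}\right) = \left(-250 + 9\right) \left(- \frac{1}{286}\right) - - \frac{53}{51} = \left(-241\right) \left(- \frac{1}{286}\right) + \frac{53}{51} = \frac{241}{286} + \frac{53}{51} = \frac{27449}{14586}$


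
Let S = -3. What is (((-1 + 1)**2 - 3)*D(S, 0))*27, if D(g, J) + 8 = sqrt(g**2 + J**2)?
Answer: 405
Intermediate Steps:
D(g, J) = -8 + sqrt(J**2 + g**2) (D(g, J) = -8 + sqrt(g**2 + J**2) = -8 + sqrt(J**2 + g**2))
(((-1 + 1)**2 - 3)*D(S, 0))*27 = (((-1 + 1)**2 - 3)*(-8 + sqrt(0**2 + (-3)**2)))*27 = ((0**2 - 3)*(-8 + sqrt(0 + 9)))*27 = ((0 - 3)*(-8 + sqrt(9)))*27 = -3*(-8 + 3)*27 = -3*(-5)*27 = 15*27 = 405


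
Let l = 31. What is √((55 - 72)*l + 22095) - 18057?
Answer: -18057 + 8*√337 ≈ -17910.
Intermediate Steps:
√((55 - 72)*l + 22095) - 18057 = √((55 - 72)*31 + 22095) - 18057 = √(-17*31 + 22095) - 18057 = √(-527 + 22095) - 18057 = √21568 - 18057 = 8*√337 - 18057 = -18057 + 8*√337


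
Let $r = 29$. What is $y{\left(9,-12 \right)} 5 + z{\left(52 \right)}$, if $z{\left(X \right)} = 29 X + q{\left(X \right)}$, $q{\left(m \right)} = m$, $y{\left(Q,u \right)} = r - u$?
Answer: $1765$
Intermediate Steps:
$y{\left(Q,u \right)} = 29 - u$
$z{\left(X \right)} = 30 X$ ($z{\left(X \right)} = 29 X + X = 30 X$)
$y{\left(9,-12 \right)} 5 + z{\left(52 \right)} = \left(29 - -12\right) 5 + 30 \cdot 52 = \left(29 + 12\right) 5 + 1560 = 41 \cdot 5 + 1560 = 205 + 1560 = 1765$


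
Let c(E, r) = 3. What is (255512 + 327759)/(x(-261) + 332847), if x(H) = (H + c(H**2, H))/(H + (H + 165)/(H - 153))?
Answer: 807291931/460687221 ≈ 1.7524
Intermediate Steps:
x(H) = (3 + H)/(H + (165 + H)/(-153 + H)) (x(H) = (H + 3)/(H + (H + 165)/(H - 153)) = (3 + H)/(H + (165 + H)/(-153 + H)))
(255512 + 327759)/(x(-261) + 332847) = (255512 + 327759)/((-459 + (-261)**2 - 150*(-261))/(165 + (-261)**2 - 152*(-261)) + 332847) = 583271/((-459 + 68121 + 39150)/(165 + 68121 + 39672) + 332847) = 583271/(106812/107958 + 332847) = 583271/((1/107958)*106812 + 332847) = 583271/(17802/17993 + 332847) = 583271/(5988933873/17993) = 583271*(17993/5988933873) = 807291931/460687221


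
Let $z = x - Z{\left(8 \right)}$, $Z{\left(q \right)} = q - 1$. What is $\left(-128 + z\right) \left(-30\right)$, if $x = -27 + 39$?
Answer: $3690$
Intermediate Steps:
$x = 12$
$Z{\left(q \right)} = -1 + q$ ($Z{\left(q \right)} = q - 1 = -1 + q$)
$z = 5$ ($z = 12 - \left(-1 + 8\right) = 12 - 7 = 5$)
$\left(-128 + z\right) \left(-30\right) = \left(-128 + 5\right) \left(-30\right) = \left(-123\right) \left(-30\right) = 3690$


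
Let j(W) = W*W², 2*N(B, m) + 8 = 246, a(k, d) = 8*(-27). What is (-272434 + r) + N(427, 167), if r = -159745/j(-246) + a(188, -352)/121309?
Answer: -491778903251555531/1805919319224 ≈ -2.7232e+5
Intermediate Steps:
a(k, d) = -216
N(B, m) = 119 (N(B, m) = -4 + (½)*246 = -4 + 123 = 119)
j(W) = W³
r = 16162928029/1805919319224 (r = -159745/((-246)³) - 216/121309 = -159745/(-14886936) - 216*1/121309 = -159745*(-1/14886936) - 216/121309 = 159745/14886936 - 216/121309 = 16162928029/1805919319224 ≈ 0.0089500)
(-272434 + r) + N(427, 167) = (-272434 + 16162928029/1805919319224) + 119 = -491993807650543187/1805919319224 + 119 = -491778903251555531/1805919319224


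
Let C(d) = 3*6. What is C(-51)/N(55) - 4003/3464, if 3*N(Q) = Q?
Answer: -33109/190520 ≈ -0.17378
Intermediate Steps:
N(Q) = Q/3
C(d) = 18
C(-51)/N(55) - 4003/3464 = 18/(((⅓)*55)) - 4003/3464 = 18/(55/3) - 4003*1/3464 = 18*(3/55) - 4003/3464 = 54/55 - 4003/3464 = -33109/190520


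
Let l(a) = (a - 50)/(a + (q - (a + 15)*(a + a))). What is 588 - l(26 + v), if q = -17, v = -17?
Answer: 258679/440 ≈ 587.91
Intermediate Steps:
l(a) = (-50 + a)/(-17 + a - 2*a*(15 + a)) (l(a) = (a - 50)/(a + (-17 - (a + 15)*(a + a))) = (-50 + a)/(a + (-17 - (15 + a)*2*a)) = (-50 + a)/(a + (-17 - 2*a*(15 + a))) = (-50 + a)/(-17 + a - 2*a*(15 + a)))
588 - l(26 + v) = 588 - (50 - (26 - 17))/(17 + 2*(26 - 17)² + 29*(26 - 17)) = 588 - (50 - 1*9)/(17 + 2*9² + 29*9) = 588 - (50 - 9)/(17 + 2*81 + 261) = 588 - 41/(17 + 162 + 261) = 588 - 41/440 = 258679/440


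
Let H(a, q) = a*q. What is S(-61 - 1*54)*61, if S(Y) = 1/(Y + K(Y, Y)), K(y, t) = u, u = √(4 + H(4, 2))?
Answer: -7015/13213 - 122*√3/13213 ≈ -0.54691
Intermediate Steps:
u = 2*√3 (u = √(4 + 4*2) = √(4 + 8) = √12 = 2*√3 ≈ 3.4641)
K(y, t) = 2*√3
S(Y) = 1/(Y + 2*√3)
S(-61 - 1*54)*61 = 61/((-61 - 1*54) + 2*√3) = 61/((-61 - 54) + 2*√3) = 61/(-115 + 2*√3)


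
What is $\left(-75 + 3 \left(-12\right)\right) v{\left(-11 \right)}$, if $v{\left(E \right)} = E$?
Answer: $1221$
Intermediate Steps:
$\left(-75 + 3 \left(-12\right)\right) v{\left(-11 \right)} = \left(-75 + 3 \left(-12\right)\right) \left(-11\right) = \left(-75 - 36\right) \left(-11\right) = \left(-111\right) \left(-11\right) = 1221$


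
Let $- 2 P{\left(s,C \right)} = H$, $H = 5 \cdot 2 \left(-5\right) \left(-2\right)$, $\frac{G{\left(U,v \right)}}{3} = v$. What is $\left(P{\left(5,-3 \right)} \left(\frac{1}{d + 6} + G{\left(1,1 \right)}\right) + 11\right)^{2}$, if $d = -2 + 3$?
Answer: $\frac{1046529}{49} \approx 21358.0$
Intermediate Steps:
$G{\left(U,v \right)} = 3 v$
$d = 1$
$H = 100$ ($H = 5 \left(-10\right) \left(-2\right) = \left(-50\right) \left(-2\right) = 100$)
$P{\left(s,C \right)} = -50$ ($P{\left(s,C \right)} = \left(- \frac{1}{2}\right) 100 = -50$)
$\left(P{\left(5,-3 \right)} \left(\frac{1}{d + 6} + G{\left(1,1 \right)}\right) + 11\right)^{2} = \left(- 50 \left(\frac{1}{1 + 6} + 3 \cdot 1\right) + 11\right)^{2} = \left(- 50 \left(\frac{1}{7} + 3\right) + 11\right)^{2} = \left(\left(-50\right) \frac{22}{7} + 11\right)^{2} = \left(- \frac{1100}{7} + 11\right)^{2} = \left(- \frac{1023}{7}\right)^{2} = \frac{1046529}{49}$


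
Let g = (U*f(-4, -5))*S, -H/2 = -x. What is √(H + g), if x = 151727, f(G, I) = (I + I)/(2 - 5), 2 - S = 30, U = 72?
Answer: √296734 ≈ 544.73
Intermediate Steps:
S = -28 (S = 2 - 1*30 = 2 - 30 = -28)
f(G, I) = -2*I/3 (f(G, I) = (2*I)/(-3) = (2*I)*(-⅓) = -2*I/3)
H = 303454 (H = -(-2)*151727 = -2*(-151727) = 303454)
g = -6720 (g = (72*(-⅔*(-5)))*(-28) = (72*(10/3))*(-28) = 240*(-28) = -6720)
√(H + g) = √(303454 - 6720) = √296734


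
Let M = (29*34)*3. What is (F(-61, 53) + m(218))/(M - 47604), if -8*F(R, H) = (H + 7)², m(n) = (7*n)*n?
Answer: -166109/22323 ≈ -7.4412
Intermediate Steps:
m(n) = 7*n²
F(R, H) = -(7 + H)²/8 (F(R, H) = -(H + 7)²/8 = -(7 + H)²/8)
M = 2958 (M = 986*3 = 2958)
(F(-61, 53) + m(218))/(M - 47604) = (-(7 + 53)²/8 + 7*218²)/(2958 - 47604) = (-⅛*60² + 7*47524)/(-44646) = (-⅛*3600 + 332668)*(-1/44646) = (-450 + 332668)*(-1/44646) = 332218*(-1/44646) = -166109/22323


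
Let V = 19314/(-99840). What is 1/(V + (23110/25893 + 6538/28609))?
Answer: 1760922858240/1633430596151 ≈ 1.0781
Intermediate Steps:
V = -3219/16640 (V = 19314*(-1/99840) = -3219/16640 ≈ -0.19345)
1/(V + (23110/25893 + 6538/28609)) = 1/(-3219/16640 + (23110/25893 + 6538/28609)) = 1/(-3219/16640 + (23110*(1/25893) + 6538*(1/28609))) = 1/(-3219/16640 + (23110/25893 + 934/4087)) = 1/(-3219/16640 + 118634632/105824691) = 1/(1633430596151/1760922858240) = 1760922858240/1633430596151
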